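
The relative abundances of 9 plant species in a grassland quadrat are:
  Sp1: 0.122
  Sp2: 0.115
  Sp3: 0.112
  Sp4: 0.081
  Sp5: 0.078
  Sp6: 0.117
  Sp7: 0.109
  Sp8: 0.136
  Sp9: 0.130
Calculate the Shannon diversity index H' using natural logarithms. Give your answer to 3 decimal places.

2.182

Each pᵢ ln pᵢ term (working shown to 5 dp, full precision carried): 0.122×(-2.10373)=-0.25666, 0.115×(-2.16282)=-0.24872, 0.112×(-2.18926)=-0.24520, 0.081×(-2.51331)=-0.20358, 0.078×(-2.55105)=-0.19898, 0.117×(-2.14558)=-0.25103, 0.109×(-2.21641)=-0.24159, 0.136×(-1.99510)=-0.27133, 0.13×(-2.04022)=-0.26523.
Sum = -2.18232, so H' = 2.182.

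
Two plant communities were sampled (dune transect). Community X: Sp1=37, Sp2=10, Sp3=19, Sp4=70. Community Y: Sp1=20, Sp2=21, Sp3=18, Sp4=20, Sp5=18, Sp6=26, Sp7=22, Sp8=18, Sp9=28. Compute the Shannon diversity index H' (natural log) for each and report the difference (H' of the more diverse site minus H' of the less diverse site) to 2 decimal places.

Community X: N=136, proportions 0.272059, 0.073529, 0.139706, 0.514706, giving H' = 1.162884 (working shown to 6 dp, full precision carried).
Community Y: N=191, proportions 0.104712, 0.109948, 0.094241, 0.104712, 0.094241, 0.136126, 0.115183, 0.094241, 0.146597, giving H' = 2.184946.
Difference = |1.162884 − 2.184946| = 1.022062, i.e. 1.02 to 2 decimal places.

1.02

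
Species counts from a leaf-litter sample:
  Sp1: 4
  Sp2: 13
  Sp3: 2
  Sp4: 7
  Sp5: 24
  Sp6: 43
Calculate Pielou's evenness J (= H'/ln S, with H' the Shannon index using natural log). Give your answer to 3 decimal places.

0.778

Total N = 4+13+2+7+24+43 = 93, so the proportions are 0.04301, 0.13978, 0.02151, 0.07527, 0.25806, 0.46237 (working shown to 5 dp, full precision carried).
H' = −Σ pᵢ ln pᵢ = −((-0.13532) + (-0.27505) + (-0.08257) + (-0.19470) + (-0.34956) + (-0.35667)) = 1.39387.
With S = 6 species, ln S = 1.79176, so J = 1.39387/1.79176 = 0.77793, i.e. 0.778 to 3 decimal places.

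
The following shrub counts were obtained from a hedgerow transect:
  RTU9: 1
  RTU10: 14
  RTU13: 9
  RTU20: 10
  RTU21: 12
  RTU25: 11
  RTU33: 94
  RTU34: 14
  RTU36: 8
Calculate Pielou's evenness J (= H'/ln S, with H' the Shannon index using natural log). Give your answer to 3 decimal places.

Total N = 1+14+9+10+12+11+94+14+8 = 173, so the proportions are 0.00578, 0.08092, 0.05202, 0.0578, 0.06936, 0.06358, 0.54335, 0.08092, 0.04624 (working shown to 5 dp, full precision carried).
H' = −Σ pᵢ ln pᵢ = −((-0.02979) + (-0.20346) + (-0.15378) + (-0.16478) + (-0.18509) + (-0.17520) + (-0.33144) + (-0.20346) + (-0.14214)) = 1.58916.
With S = 9 species, ln S = 2.19722, so J = 1.58916/2.19722 = 0.72326, i.e. 0.723 to 3 decimal places.

0.723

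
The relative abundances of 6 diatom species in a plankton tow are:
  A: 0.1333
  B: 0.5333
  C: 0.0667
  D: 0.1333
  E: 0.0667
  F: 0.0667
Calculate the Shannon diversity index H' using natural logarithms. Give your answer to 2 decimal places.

1.41

Each pᵢ ln pᵢ term (working shown to 4 dp, full precision carried): 0.1333×(-2.0152)=-0.2686, 0.5333×(-0.6287)=-0.3353, 0.0667×(-2.7076)=-0.1806, 0.1333×(-2.0152)=-0.2686, 0.0667×(-2.7076)=-0.1806, 0.0667×(-2.7076)=-0.1806.
Sum = -1.4143, so H' = 1.41.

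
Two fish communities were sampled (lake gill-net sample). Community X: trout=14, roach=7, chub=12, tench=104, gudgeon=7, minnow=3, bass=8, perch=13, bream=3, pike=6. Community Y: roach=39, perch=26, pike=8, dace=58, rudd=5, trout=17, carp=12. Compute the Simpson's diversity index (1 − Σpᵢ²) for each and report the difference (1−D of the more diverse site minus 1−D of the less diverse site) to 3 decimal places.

Community X: N=177, proportions 0.0791, 0.03955, 0.0678, 0.58757, 0.03955, 0.01695, 0.0452, 0.07345, 0.01695, 0.0339, giving 1−D = 0.63162 (working shown to 5 dp, full precision carried).
Community Y: N=165, proportions 0.23636, 0.15758, 0.04848, 0.35152, 0.0303, 0.10303, 0.07273, giving 1−D = 0.77657.
Difference = |0.63162 − 0.77657| = 0.14495, i.e. 0.145 to 3 decimal places.

0.145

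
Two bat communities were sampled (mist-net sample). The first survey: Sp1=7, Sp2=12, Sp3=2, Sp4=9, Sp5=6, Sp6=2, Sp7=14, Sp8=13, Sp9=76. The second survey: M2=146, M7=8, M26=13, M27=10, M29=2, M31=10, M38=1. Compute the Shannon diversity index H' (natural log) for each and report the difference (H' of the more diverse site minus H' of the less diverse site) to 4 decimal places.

0.6669

The first survey: N=141, proportions 0.049645, 0.085106, 0.014184, 0.06383, 0.042553, 0.014184, 0.099291, 0.092199, 0.539007, giving H' = 1.571701 (working shown to 6 dp, full precision carried).
The second survey: N=190, proportions 0.768421, 0.042105, 0.068421, 0.052632, 0.010526, 0.052632, 0.005263, giving H' = 0.904790.
Difference = |1.571701 − 0.904790| = 0.666911, i.e. 0.6669 to 4 decimal places.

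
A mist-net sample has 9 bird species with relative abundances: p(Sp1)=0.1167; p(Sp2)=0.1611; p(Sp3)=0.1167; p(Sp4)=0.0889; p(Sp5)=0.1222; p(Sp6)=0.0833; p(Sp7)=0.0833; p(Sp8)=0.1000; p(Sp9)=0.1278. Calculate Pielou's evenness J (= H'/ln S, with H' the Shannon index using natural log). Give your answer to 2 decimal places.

0.99

H' = −Σ pᵢ ln pᵢ = −((-0.2507) + (-0.2941) + (-0.2507) + (-0.2152) + (-0.2569) + (-0.2070) + (-0.2070) + (-0.2303) + (-0.2629)) = 2.1748 (working shown to 4 dp, full precision carried).
With S = 9 species, ln S = 2.1972, so J = 2.1748/2.1972 = 0.9898, i.e. 0.99 to 2 decimal places.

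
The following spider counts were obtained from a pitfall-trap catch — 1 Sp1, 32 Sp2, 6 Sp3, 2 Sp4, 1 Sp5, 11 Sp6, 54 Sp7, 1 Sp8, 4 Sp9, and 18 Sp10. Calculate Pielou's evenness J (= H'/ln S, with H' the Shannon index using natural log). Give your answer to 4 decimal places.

0.7028

Total N = 1+32+6+2+1+11+54+1+4+18 = 130, so the proportions are 0.007692, 0.246154, 0.046154, 0.015385, 0.007692, 0.084615, 0.415385, 0.007692, 0.030769, 0.138462 (working shown to 6 dp, full precision carried).
H' = −Σ pᵢ ln pᵢ = −((-0.037443) + (-0.345058) + (-0.141959) + (-0.064221) + (-0.037443) + (-0.208969) + (-0.364936) + (-0.037443) + (-0.107115) + (-0.273761)) = 1.618348.
With S = 10 species, ln S = 2.302585, so J = 1.618348/2.302585 = 0.702840, i.e. 0.7028 to 4 decimal places.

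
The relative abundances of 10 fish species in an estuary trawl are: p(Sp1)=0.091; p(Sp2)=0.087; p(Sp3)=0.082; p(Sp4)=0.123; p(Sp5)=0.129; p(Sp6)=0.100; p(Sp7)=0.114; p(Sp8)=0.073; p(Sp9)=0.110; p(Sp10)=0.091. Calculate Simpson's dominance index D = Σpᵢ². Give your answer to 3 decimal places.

0.103

D = 0.091² + 0.087² + 0.082² + 0.123² + 0.129² + 0.1² + 0.114² + 0.073² + 0.11² + 0.091² = 0.00828 + 0.00757 + 0.00672 + 0.01513 + 0.01664 + 0.01000 + 0.01300 + 0.00533 + 0.01210 + 0.00828 = 0.10305 (working shown to 5 dp, full precision carried).
To 3 decimal places, D = 0.103.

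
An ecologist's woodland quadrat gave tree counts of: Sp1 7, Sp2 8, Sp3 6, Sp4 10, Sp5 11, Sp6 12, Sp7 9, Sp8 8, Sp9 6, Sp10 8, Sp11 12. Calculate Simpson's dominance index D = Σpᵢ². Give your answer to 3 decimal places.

Total N = 7+8+6+10+11+12+9+8+6+8+12 = 97, so the proportions are 0.07216, 0.08247, 0.06186, 0.10309, 0.1134, 0.12371, 0.09278, 0.08247, 0.06186, 0.08247, 0.12371 (working shown to 5 dp, full precision carried).
D = 0.07216² + 0.08247² + 0.06186² + 0.10309² + 0.1134² + 0.12371² + 0.09278² + 0.08247² + 0.06186² + 0.08247² + 0.12371² = 0.00521 + 0.00680 + 0.00383 + 0.01063 + 0.01286 + 0.01530 + 0.00861 + 0.00680 + 0.00383 + 0.00680 + 0.01530 = 0.09597.
To 3 decimal places, D = 0.096.

0.096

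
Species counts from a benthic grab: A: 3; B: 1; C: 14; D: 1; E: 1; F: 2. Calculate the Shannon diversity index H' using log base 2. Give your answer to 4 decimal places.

Total N = 3+1+14+1+1+2 = 22, so the proportions are 0.136364, 0.045455, 0.636364, 0.045455, 0.045455, 0.090909 (working shown to 6 dp, full precision carried).
Each pᵢ log₂ pᵢ term: 0.136364×(-2.874469)=-0.391973, 0.045455×(-4.459432)=-0.202701, 0.636364×(-0.652077)=-0.414958, 0.045455×(-4.459432)=-0.202701, 0.045455×(-4.459432)=-0.202701, 0.090909×(-3.459432)=-0.314494.
Sum = -1.729529, so H' = 1.7295.

1.7295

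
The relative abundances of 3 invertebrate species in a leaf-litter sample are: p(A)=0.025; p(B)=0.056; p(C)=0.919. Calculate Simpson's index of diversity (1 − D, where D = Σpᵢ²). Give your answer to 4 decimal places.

0.1517

D = 0.025² + 0.056² + 0.919² = 0.000625 + 0.003136 + 0.844561 = 0.848322 (working shown to 6 dp, full precision carried).
So 1 − D = 0.151678, i.e. 0.1517 to 4 decimal places.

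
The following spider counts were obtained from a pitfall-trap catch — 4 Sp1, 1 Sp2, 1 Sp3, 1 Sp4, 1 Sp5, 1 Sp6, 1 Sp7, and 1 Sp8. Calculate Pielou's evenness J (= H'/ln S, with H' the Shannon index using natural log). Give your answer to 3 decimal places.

Total N = 4+1+1+1+1+1+1+1 = 11, so the proportions are 0.36364, 0.09091, 0.09091, 0.09091, 0.09091, 0.09091, 0.09091, 0.09091 (working shown to 5 dp, full precision carried).
H' = −Σ pᵢ ln pᵢ = −((-0.36785) + (-0.21799) + (-0.21799) + (-0.21799) + (-0.21799) + (-0.21799) + (-0.21799) + (-0.21799)) = 1.89379.
With S = 8 species, ln S = 2.07944, so J = 1.89379/2.07944 = 0.91072, i.e. 0.911 to 3 decimal places.

0.911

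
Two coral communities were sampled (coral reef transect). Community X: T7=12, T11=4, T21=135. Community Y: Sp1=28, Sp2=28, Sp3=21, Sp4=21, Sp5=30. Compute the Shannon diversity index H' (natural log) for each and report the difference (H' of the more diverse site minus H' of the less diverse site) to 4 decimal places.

Community X: N=151, proportions 0.07947, 0.02649, 0.89404, giving H' = 0.397570 (working shown to 6 dp, full precision carried).
Community Y: N=128, proportions 0.21875, 0.21875, 0.164062, 0.164062, 0.234375, giving H' = 1.598051.
Difference = |0.397570 − 1.598051| = 1.200481, i.e. 1.2005 to 4 decimal places.

1.2005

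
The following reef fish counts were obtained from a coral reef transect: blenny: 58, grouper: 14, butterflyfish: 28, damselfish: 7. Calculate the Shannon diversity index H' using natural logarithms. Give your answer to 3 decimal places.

1.127

Total N = 58+14+28+7 = 107, so the proportions are 0.54206, 0.13084, 0.26168, 0.06542 (working shown to 5 dp, full precision carried).
Each pᵢ ln pᵢ term: 0.54206×(-0.61239)=-0.33195, 0.13084×(-2.03377)=-0.26610, 0.26168×(-1.34062)=-0.35082, 0.06542×(-2.72692)=-0.17840.
Sum = -1.12726, so H' = 1.127.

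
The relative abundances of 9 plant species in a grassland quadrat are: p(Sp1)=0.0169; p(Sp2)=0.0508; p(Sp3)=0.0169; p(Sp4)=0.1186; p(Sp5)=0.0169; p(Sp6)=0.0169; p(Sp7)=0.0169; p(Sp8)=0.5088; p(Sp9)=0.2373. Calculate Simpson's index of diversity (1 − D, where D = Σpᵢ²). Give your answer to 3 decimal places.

D = 0.0169² + 0.0508² + 0.0169² + 0.1186² + 0.0169² + 0.0169² + 0.0169² + 0.5088² + 0.2373² = 0.00029 + 0.00258 + 0.00029 + 0.01407 + 0.00029 + 0.00029 + 0.00029 + 0.25888 + 0.05631 = 0.33326 (working shown to 5 dp, full precision carried).
So 1 − D = 0.66674, i.e. 0.667 to 3 decimal places.

0.667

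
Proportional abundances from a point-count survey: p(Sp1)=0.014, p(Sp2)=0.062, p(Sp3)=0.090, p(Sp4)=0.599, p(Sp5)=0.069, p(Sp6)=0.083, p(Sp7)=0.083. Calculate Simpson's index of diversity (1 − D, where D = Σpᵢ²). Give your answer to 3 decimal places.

0.611

D = 0.014² + 0.062² + 0.09² + 0.599² + 0.069² + 0.083² + 0.083² = 0.00020 + 0.00384 + 0.00810 + 0.35880 + 0.00476 + 0.00689 + 0.00689 = 0.38948 (working shown to 5 dp, full precision carried).
So 1 − D = 0.61052, i.e. 0.611 to 3 decimal places.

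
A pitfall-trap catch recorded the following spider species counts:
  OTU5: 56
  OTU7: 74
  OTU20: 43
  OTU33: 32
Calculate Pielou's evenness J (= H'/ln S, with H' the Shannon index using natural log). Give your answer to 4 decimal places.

Total N = 56+74+43+32 = 205, so the proportions are 0.273171, 0.360976, 0.209756, 0.156098 (working shown to 6 dp, full precision carried).
H' = −Σ pᵢ ln pᵢ = −((-0.354482) + (-0.367814) + (-0.327599) + (-0.289916)) = 1.339812.
With S = 4 species, ln S = 1.386294, so J = 1.339812/1.386294 = 0.966470, i.e. 0.9665 to 4 decimal places.

0.9665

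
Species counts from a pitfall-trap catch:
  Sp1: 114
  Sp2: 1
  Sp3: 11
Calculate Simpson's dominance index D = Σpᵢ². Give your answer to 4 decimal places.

Total N = 114+1+11 = 126, so the proportions are 0.904762, 0.007937, 0.087302 (working shown to 6 dp, full precision carried).
D = 0.904762² + 0.007937² + 0.087302² = 0.818594 + 0.000063 + 0.007622 = 0.826279.
To 4 decimal places, D = 0.8263.

0.8263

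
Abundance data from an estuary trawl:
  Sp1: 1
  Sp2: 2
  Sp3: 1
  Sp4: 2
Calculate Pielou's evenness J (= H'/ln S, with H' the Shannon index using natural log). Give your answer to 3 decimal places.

0.959

Total N = 1+2+1+2 = 6, so the proportions are 0.16667, 0.33333, 0.16667, 0.33333 (working shown to 5 dp, full precision carried).
H' = −Σ pᵢ ln pᵢ = −((-0.29863) + (-0.36620) + (-0.29863) + (-0.36620)) = 1.32966.
With S = 4 species, ln S = 1.38629, so J = 1.32966/1.38629 = 0.95915, i.e. 0.959 to 3 decimal places.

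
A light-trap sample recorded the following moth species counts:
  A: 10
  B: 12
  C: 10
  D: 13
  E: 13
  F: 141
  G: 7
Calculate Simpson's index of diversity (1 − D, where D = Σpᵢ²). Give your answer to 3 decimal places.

0.514

Total N = 10+12+10+13+13+141+7 = 206, so the proportions are 0.04854, 0.05825, 0.04854, 0.06311, 0.06311, 0.68447, 0.03398 (working shown to 5 dp, full precision carried).
D = 0.04854² + 0.05825² + 0.04854² + 0.06311² + 0.06311² + 0.68447² + 0.03398² = 0.00236 + 0.00339 + 0.00236 + 0.00398 + 0.00398 + 0.46849 + 0.00115 = 0.48572.
So 1 − D = 0.51428, i.e. 0.514 to 3 decimal places.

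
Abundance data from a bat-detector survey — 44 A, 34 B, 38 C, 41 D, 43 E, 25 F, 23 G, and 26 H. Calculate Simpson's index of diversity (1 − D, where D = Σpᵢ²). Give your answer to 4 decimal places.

0.8682

Total N = 44+34+38+41+43+25+23+26 = 274, so the proportions are 0.160584, 0.124088, 0.138686, 0.149635, 0.156934, 0.091241, 0.083942, 0.094891 (working shown to 6 dp, full precision carried).
D = 0.160584² + 0.124088² + 0.138686² + 0.149635² + 0.156934² + 0.091241² + 0.083942² + 0.094891² = 0.025787 + 0.015398 + 0.019234 + 0.022391 + 0.024628 + 0.008325 + 0.007046 + 0.009004 = 0.131813.
So 1 − D = 0.868187, i.e. 0.8682 to 4 decimal places.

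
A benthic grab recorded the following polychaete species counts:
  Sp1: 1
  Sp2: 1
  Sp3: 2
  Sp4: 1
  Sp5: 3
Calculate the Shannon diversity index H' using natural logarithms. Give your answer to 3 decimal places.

1.494

Total N = 1+1+2+1+3 = 8, so the proportions are 0.125, 0.125, 0.25, 0.125, 0.375 (working shown to 5 dp, full precision carried).
Each pᵢ ln pᵢ term: 0.125×(-2.07944)=-0.25993, 0.125×(-2.07944)=-0.25993, 0.25×(-1.38629)=-0.34657, 0.125×(-2.07944)=-0.25993, 0.375×(-0.98083)=-0.36781.
Sum = -1.49418, so H' = 1.494.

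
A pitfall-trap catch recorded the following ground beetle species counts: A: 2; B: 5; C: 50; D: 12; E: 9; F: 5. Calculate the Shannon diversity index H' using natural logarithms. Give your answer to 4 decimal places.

Total N = 2+5+50+12+9+5 = 83, so the proportions are 0.024096, 0.060241, 0.60241, 0.144578, 0.108434, 0.060241 (working shown to 6 dp, full precision carried).
Each pᵢ ln pᵢ term: 0.024096×(-3.725693)=-0.089776, 0.060241×(-2.809403)=-0.169241, 0.60241×(-0.506818)=-0.305312, 0.144578×(-1.933934)=-0.279605, 0.108434×(-2.221616)=-0.240898, 0.060241×(-2.809403)=-0.169241.
Sum = -1.254073, so H' = 1.2541.

1.2541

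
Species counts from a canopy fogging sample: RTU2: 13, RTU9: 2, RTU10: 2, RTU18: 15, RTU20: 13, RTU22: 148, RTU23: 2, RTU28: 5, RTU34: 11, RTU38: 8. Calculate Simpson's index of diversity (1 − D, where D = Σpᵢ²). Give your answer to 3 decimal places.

Total N = 13+2+2+15+13+148+2+5+11+8 = 219, so the proportions are 0.05936, 0.00913, 0.00913, 0.06849, 0.05936, 0.6758, 0.00913, 0.02283, 0.05023, 0.03653 (working shown to 5 dp, full precision carried).
D = 0.05936² + 0.00913² + 0.00913² + 0.06849² + 0.05936² + 0.6758² + 0.00913² + 0.02283² + 0.05023² + 0.03653² = 0.00352 + 0.00008 + 0.00008 + 0.00469 + 0.00352 + 0.45670 + 0.00008 + 0.00052 + 0.00252 + 0.00133 = 0.47307.
So 1 − D = 0.52693, i.e. 0.527 to 3 decimal places.

0.527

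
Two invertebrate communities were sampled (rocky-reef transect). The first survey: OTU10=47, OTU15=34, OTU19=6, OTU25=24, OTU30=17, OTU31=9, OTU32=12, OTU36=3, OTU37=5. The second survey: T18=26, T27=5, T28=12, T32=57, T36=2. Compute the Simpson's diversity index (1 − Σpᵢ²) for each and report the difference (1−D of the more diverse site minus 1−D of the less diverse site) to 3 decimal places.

0.210

The first survey: N=157, proportions 0.29936, 0.21656, 0.03822, 0.15287, 0.10828, 0.05732, 0.07643, 0.01911, 0.03185, giving 1−D = 0.81642 (working shown to 5 dp, full precision carried).
The second survey: N=102, proportions 0.2549, 0.04902, 0.11765, 0.55882, 0.01961, giving 1−D = 0.60611.
Difference = |0.81642 − 0.60611| = 0.21031, i.e. 0.210 to 3 decimal places.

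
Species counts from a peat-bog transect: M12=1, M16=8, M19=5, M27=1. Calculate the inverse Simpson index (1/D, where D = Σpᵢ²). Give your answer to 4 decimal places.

Total N = 1+8+5+1 = 15, so the proportions are 0.0666667, 0.5333333, 0.3333333, 0.0666667 (working shown to 7 dp, full precision carried).
D = 0.0666667² + 0.5333333² + 0.3333333² + 0.0666667² = 0.0044444 + 0.2844444 + 0.1111111 + 0.0044444 = 0.4044444.
So 1/D = 2.472527, i.e. 2.4725 to 4 decimal places.

2.4725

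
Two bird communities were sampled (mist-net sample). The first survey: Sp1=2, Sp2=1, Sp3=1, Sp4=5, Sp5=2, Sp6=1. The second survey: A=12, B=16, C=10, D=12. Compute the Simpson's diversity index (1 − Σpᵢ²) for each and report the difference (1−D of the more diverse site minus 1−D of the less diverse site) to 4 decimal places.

The first survey: N=12, proportions 0.166667, 0.083333, 0.083333, 0.416667, 0.166667, 0.083333, giving 1−D = 0.750000 (working shown to 6 dp, full precision carried).
The second survey: N=50, proportions 0.24, 0.32, 0.2, 0.24, giving 1−D = 0.742400.
Difference = |0.750000 − 0.742400| = 0.007600, i.e. 0.0076 to 4 decimal places.

0.0076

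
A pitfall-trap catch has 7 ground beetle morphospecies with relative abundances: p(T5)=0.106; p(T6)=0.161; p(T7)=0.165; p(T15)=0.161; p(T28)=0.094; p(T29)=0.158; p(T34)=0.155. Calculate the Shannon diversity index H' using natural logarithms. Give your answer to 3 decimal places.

1.926

Each pᵢ ln pᵢ term (working shown to 5 dp, full precision carried): 0.106×(-2.24432)=-0.23790, 0.161×(-1.82635)=-0.29404, 0.165×(-1.80181)=-0.29730, 0.161×(-1.82635)=-0.29404, 0.094×(-2.36446)=-0.22226, 0.158×(-1.84516)=-0.29154, 0.155×(-1.86433)=-0.28897.
Sum = -1.92605, so H' = 1.926.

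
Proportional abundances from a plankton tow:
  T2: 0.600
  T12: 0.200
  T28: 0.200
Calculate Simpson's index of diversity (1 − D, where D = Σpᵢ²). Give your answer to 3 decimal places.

0.560

D = 0.6² + 0.2² + 0.2² = 0.36000 + 0.04000 + 0.04000 = 0.44000 (working shown to 5 dp, full precision carried).
So 1 − D = 0.56000, i.e. 0.560 to 3 decimal places.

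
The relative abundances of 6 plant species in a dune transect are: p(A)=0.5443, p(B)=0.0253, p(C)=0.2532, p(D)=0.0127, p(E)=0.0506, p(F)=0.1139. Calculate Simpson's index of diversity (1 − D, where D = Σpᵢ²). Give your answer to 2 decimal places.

D = 0.5443² + 0.0253² + 0.2532² + 0.0127² + 0.0506² + 0.1139² = 0.2963 + 0.0006 + 0.0641 + 0.0002 + 0.0026 + 0.0130 = 0.3767 (working shown to 4 dp, full precision carried).
So 1 − D = 0.6233, i.e. 0.62 to 2 decimal places.

0.62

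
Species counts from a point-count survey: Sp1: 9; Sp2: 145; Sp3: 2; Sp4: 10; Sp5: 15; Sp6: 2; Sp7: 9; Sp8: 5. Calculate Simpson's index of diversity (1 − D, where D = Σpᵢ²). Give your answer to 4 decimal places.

0.4448

Total N = 9+145+2+10+15+2+9+5 = 197, so the proportions are 0.045685, 0.736041, 0.010152, 0.050761, 0.076142, 0.010152, 0.045685, 0.025381 (working shown to 6 dp, full precision carried).
D = 0.045685² + 0.736041² + 0.010152² + 0.050761² + 0.076142² + 0.010152² + 0.045685² + 0.025381² = 0.002087 + 0.541756 + 0.000103 + 0.002577 + 0.005798 + 0.000103 + 0.002087 + 0.000644 = 0.555155.
So 1 − D = 0.444845, i.e. 0.4448 to 4 decimal places.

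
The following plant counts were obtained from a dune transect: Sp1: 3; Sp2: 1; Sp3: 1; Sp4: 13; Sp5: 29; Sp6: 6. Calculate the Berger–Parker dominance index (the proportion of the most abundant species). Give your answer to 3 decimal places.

0.547

Total N = 3+1+1+13+29+6 = 53, so the proportions are 0.0566, 0.01887, 0.01887, 0.24528, 0.54717, 0.11321 (working shown to 5 dp, full precision carried).
The largest proportion is 0.54717, i.e. d = 0.547 to 3 decimal places.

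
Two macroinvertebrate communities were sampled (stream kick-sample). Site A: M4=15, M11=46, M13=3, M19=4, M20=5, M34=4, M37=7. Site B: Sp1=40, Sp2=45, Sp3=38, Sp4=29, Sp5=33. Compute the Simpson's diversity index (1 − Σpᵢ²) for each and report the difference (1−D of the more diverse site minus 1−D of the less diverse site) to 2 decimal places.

0.14

Site A: N=84, proportions 0.1786, 0.5476, 0.0357, 0.0476, 0.0595, 0.0476, 0.0833, giving 1−D = 0.6519 (working shown to 4 dp, full precision carried).
Site B: N=185, proportions 0.2162, 0.2432, 0.2054, 0.1568, 0.1784, giving 1−D = 0.7955.
Difference = |0.6519 − 0.7955| = 0.1436, i.e. 0.14 to 2 decimal places.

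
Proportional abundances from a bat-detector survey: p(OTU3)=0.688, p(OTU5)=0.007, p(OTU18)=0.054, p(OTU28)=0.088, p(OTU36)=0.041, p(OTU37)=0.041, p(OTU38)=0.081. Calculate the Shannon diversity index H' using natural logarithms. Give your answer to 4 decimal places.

Each pᵢ ln pᵢ term (working shown to 6 dp, full precision carried): 0.688×(-0.373966)=-0.257289, 0.007×(-4.961845)=-0.034733, 0.054×(-2.918771)=-0.157614, 0.088×(-2.430418)=-0.213877, 0.041×(-3.194183)=-0.130962, 0.041×(-3.194183)=-0.130962, 0.081×(-2.513306)=-0.203578.
Sum = -1.129013, so H' = 1.1290.

1.1290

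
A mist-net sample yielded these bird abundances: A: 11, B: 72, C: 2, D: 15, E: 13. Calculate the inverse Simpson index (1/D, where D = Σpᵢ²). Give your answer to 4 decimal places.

2.2390

Total N = 11+72+2+15+13 = 113, so the proportions are 0.0973451, 0.6371681, 0.0176991, 0.1327434, 0.1150442 (working shown to 7 dp, full precision carried).
D = 0.0973451² + 0.6371681² + 0.0176991² + 0.1327434² + 0.1150442² = 0.0094761 + 0.4059832 + 0.0003133 + 0.0176208 + 0.0132352 = 0.4466286.
So 1/D = 2.238997, i.e. 2.2390 to 4 decimal places.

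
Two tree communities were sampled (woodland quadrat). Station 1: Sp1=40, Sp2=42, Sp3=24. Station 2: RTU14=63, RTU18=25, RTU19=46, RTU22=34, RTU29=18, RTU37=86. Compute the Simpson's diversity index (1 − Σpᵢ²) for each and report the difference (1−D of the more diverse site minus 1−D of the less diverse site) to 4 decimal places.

0.1400

Station 1: N=106, proportions 0.3773585, 0.3962264, 0.2264151, giving 1−D = 0.6493414 (working shown to 7 dp, full precision carried).
Station 2: N=272, proportions 0.2316176, 0.0919118, 0.1691176, 0.125, 0.0661765, 0.3161765, giving 1−D = 0.7893328.
Difference = |0.6493414 − 0.7893328| = 0.1399914, i.e. 0.1400 to 4 decimal places.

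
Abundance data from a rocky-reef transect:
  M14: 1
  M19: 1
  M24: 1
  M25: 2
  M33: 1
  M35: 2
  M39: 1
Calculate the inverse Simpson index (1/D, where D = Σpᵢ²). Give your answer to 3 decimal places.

6.231

Total N = 1+1+1+2+1+2+1 = 9, so the proportions are 0.1111111, 0.1111111, 0.1111111, 0.2222222, 0.1111111, 0.2222222, 0.1111111 (working shown to 7 dp, full precision carried).
D = 0.1111111² + 0.1111111² + 0.1111111² + 0.2222222² + 0.1111111² + 0.2222222² + 0.1111111² = 0.0123457 + 0.0123457 + 0.0123457 + 0.0493827 + 0.0123457 + 0.0493827 + 0.0123457 = 0.1604938.
So 1/D = 6.23077, i.e. 6.231 to 3 decimal places.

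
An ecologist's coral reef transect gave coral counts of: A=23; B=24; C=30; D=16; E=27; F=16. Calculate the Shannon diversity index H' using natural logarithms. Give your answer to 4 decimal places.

1.7646

Total N = 23+24+30+16+27+16 = 136, so the proportions are 0.169118, 0.176471, 0.220588, 0.117647, 0.198529, 0.117647 (working shown to 6 dp, full precision carried).
Each pᵢ ln pᵢ term: 0.169118×(-1.777161)=-0.300549, 0.176471×(-1.734601)=-0.306106, 0.220588×(-1.511458)=-0.333410, 0.117647×(-2.140066)=-0.251772, 0.198529×(-1.616818)=-0.320986, 0.117647×(-2.140066)=-0.251772.
Sum = -1.764596, so H' = 1.7646.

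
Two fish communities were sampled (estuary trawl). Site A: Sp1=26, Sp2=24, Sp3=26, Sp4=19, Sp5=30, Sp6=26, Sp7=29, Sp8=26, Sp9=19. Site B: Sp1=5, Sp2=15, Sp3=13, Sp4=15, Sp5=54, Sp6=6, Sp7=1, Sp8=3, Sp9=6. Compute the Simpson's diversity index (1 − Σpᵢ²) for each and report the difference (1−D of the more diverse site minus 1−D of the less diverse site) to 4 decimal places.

Site A: N=225, proportions 0.115556, 0.106667, 0.115556, 0.084444, 0.133333, 0.115556, 0.128889, 0.115556, 0.084444, giving 1−D = 0.886558 (working shown to 6 dp, full precision carried).
Site B: N=118, proportions 0.042373, 0.127119, 0.110169, 0.127119, 0.457627, 0.050847, 0.008475, 0.025424, 0.050847, giving 1−D = 0.738437.
Difference = |0.886558 − 0.738437| = 0.148121, i.e. 0.1481 to 4 decimal places.

0.1481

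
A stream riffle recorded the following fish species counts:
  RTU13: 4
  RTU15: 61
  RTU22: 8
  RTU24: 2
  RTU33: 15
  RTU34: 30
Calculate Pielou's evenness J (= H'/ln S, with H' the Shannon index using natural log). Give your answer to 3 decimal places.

0.733

Total N = 4+61+8+2+15+30 = 120, so the proportions are 0.03333, 0.50833, 0.06667, 0.01667, 0.125, 0.25 (working shown to 5 dp, full precision carried).
H' = −Σ pᵢ ln pᵢ = −((-0.11337) + (-0.34395) + (-0.18054) + (-0.06824) + (-0.25993) + (-0.34657)) = 1.31260.
With S = 6 species, ln S = 1.79176, so J = 1.31260/1.79176 = 0.73258, i.e. 0.733 to 3 decimal places.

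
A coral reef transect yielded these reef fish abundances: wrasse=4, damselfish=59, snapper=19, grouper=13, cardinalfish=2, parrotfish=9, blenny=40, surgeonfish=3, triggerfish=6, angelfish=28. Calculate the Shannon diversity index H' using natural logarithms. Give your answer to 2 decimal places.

1.87

Total N = 4+59+19+13+2+9+40+3+6+28 = 183, so the proportions are 0.0219, 0.3224, 0.1038, 0.071, 0.0109, 0.0492, 0.2186, 0.0164, 0.0328, 0.153 (working shown to 4 dp, full precision carried).
Each pᵢ ln pᵢ term: 0.0219×(-3.8232)=-0.0836, 0.3224×(-1.1319)=-0.3649, 0.1038×(-2.2650)=-0.2352, 0.071×(-2.6445)=-0.1879, 0.0109×(-4.5163)=-0.0494, 0.0492×(-3.0123)=-0.1481, 0.2186×(-1.5206)=-0.3324, 0.0164×(-4.1109)=-0.0674, 0.0328×(-3.4177)=-0.1121, 0.153×(-1.8773)=-0.2872.
Sum = -1.8681, so H' = 1.87.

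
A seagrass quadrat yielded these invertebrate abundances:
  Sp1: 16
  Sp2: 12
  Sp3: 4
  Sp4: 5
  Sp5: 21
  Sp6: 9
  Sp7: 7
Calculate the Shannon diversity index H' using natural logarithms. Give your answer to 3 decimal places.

1.803

Total N = 16+12+4+5+21+9+7 = 74, so the proportions are 0.21622, 0.16216, 0.05405, 0.06757, 0.28378, 0.12162, 0.09459 (working shown to 5 dp, full precision carried).
Each pᵢ ln pᵢ term: 0.21622×(-1.53148)=-0.33113, 0.16216×(-1.81916)=-0.29500, 0.05405×(-2.91777)=-0.15772, 0.06757×(-2.69463)=-0.18207, 0.28378×(-1.25954)=-0.35744, 0.12162×(-2.10684)=-0.25624, 0.09459×(-2.35815)=-0.22307.
Sum = -1.80266, so H' = 1.803.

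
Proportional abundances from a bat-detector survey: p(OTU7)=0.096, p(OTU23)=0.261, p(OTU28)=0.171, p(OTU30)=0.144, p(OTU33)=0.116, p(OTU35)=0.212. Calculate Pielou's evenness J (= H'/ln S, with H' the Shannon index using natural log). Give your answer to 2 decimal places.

H' = −Σ pᵢ ln pᵢ = −((-0.2250) + (-0.3506) + (-0.3020) + (-0.2791) + (-0.2499) + (-0.3288)) = 1.7353 (working shown to 4 dp, full precision carried).
With S = 6 species, ln S = 1.7918, so J = 1.7353/1.7918 = 0.9685, i.e. 0.97 to 2 decimal places.

0.97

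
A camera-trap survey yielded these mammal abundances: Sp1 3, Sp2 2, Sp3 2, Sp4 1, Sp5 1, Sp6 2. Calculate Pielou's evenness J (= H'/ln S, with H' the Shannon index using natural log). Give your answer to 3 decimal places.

Total N = 3+2+2+1+1+2 = 11, so the proportions are 0.27273, 0.18182, 0.18182, 0.09091, 0.09091, 0.18182 (working shown to 5 dp, full precision carried).
H' = −Σ pᵢ ln pᵢ = −((-0.35435) + (-0.30995) + (-0.30995) + (-0.21799) + (-0.21799) + (-0.30995)) = 1.72019.
With S = 6 species, ln S = 1.79176, so J = 1.72019/1.79176 = 0.96006, i.e. 0.960 to 3 decimal places.

0.960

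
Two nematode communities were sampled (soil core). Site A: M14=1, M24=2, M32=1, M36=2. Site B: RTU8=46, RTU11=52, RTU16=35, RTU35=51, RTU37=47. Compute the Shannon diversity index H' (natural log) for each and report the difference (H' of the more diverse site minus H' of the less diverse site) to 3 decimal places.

Site A: N=6, proportions 0.16667, 0.33333, 0.16667, 0.33333, giving H' = 1.32966 (working shown to 5 dp, full precision carried).
Site B: N=231, proportions 0.19913, 0.22511, 0.15152, 0.22078, 0.20346, giving H' = 1.60043.
Difference = |1.32966 − 1.60043| = 0.27077, i.e. 0.271 to 3 decimal places.

0.271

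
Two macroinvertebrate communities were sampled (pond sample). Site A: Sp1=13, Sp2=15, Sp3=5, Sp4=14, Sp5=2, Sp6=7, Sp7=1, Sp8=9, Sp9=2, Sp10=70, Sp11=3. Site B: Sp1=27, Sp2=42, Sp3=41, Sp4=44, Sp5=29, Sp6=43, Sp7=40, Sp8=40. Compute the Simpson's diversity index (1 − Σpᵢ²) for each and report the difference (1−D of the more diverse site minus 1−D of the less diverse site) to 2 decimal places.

0.16

Site A: N=141, proportions 0.092199, 0.106383, 0.035461, 0.099291, 0.014184, 0.049645, 0.007092, 0.06383, 0.014184, 0.496454, 0.021277, giving 1−D = 0.715155 (working shown to 6 dp, full precision carried).
Site B: N=306, proportions 0.088235, 0.137255, 0.133987, 0.143791, 0.094771, 0.140523, 0.130719, 0.130719, giving 1−D = 0.871844.
Difference = |0.715155 − 0.871844| = 0.156689, i.e. 0.16 to 2 decimal places.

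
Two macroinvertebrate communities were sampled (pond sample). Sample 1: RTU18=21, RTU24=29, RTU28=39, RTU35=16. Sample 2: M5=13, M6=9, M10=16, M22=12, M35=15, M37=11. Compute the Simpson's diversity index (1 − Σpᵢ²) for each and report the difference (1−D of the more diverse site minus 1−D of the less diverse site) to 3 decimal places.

Sample 1: N=105, proportions 0.2, 0.27619, 0.37143, 0.15238, giving 1−D = 0.72254 (working shown to 5 dp, full precision carried).
Sample 2: N=76, proportions 0.17105, 0.11842, 0.21053, 0.15789, 0.19737, 0.14474, giving 1−D = 0.82756.
Difference = |0.72254 − 0.82756| = 0.10502, i.e. 0.105 to 3 decimal places.

0.105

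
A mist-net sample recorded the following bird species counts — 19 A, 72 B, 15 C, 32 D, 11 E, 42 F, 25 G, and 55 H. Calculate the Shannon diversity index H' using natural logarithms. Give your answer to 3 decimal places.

1.913

Total N = 19+72+15+32+11+42+25+55 = 271, so the proportions are 0.07011, 0.26568, 0.05535, 0.11808, 0.04059, 0.15498, 0.09225, 0.20295 (working shown to 5 dp, full precision carried).
Each pᵢ ln pᵢ term: 0.07011×(-2.65768)=-0.18633, 0.26568×(-1.32545)=-0.35215, 0.05535×(-2.89407)=-0.16019, 0.11808×(-2.13638)=-0.25227, 0.04059×(-3.20422)=-0.13006, 0.15498×(-1.86445)=-0.28896, 0.09225×(-2.38324)=-0.21986, 0.20295×(-1.59479)=-0.32366.
Sum = -1.91347, so H' = 1.913.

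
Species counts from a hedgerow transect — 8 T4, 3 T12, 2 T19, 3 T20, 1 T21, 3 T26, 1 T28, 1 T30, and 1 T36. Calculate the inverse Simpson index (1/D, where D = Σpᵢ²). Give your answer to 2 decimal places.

5.34

Total N = 8+3+2+3+1+3+1+1+1 = 23, so the proportions are 0.347826, 0.130435, 0.086957, 0.130435, 0.043478, 0.130435, 0.043478, 0.043478, 0.043478 (working shown to 6 dp, full precision carried).
D = 0.347826² + 0.130435² + 0.086957² + 0.130435² + 0.043478² + 0.130435² + 0.043478² + 0.043478² + 0.043478² = 0.120983 + 0.017013 + 0.007561 + 0.017013 + 0.001890 + 0.017013 + 0.001890 + 0.001890 + 0.001890 = 0.187146.
So 1/D = 5.3434, i.e. 5.34 to 2 decimal places.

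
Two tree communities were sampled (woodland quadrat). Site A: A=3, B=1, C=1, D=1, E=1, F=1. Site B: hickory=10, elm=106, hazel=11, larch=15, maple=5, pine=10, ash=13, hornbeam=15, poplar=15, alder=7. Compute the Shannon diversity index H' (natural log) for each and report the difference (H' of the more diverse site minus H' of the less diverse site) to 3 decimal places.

Site A: N=8, proportions 0.375, 0.125, 0.125, 0.125, 0.125, 0.125, giving H' = 1.66746 (working shown to 5 dp, full precision carried).
Site B: N=207, proportions 0.04831, 0.51208, 0.05314, 0.07246, 0.02415, 0.04831, 0.0628, 0.07246, 0.07246, 0.03382, giving H' = 1.74031.
Difference = |1.66746 − 1.74031| = 0.07285, i.e. 0.073 to 3 decimal places.

0.073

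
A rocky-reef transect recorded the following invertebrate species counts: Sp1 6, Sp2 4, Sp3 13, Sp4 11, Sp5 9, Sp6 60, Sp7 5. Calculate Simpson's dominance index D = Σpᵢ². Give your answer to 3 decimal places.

Total N = 6+4+13+11+9+60+5 = 108, so the proportions are 0.05556, 0.03704, 0.12037, 0.10185, 0.08333, 0.55556, 0.0463 (working shown to 5 dp, full precision carried).
D = 0.05556² + 0.03704² + 0.12037² + 0.10185² + 0.08333² + 0.55556² + 0.0463² = 0.00309 + 0.00137 + 0.01449 + 0.01037 + 0.00694 + 0.30864 + 0.00214 = 0.34705.
To 3 decimal places, D = 0.347.

0.347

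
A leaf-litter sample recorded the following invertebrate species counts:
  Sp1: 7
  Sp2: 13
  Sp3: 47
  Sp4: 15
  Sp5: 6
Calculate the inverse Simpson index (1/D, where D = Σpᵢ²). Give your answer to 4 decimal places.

2.8810

Total N = 7+13+47+15+6 = 88, so the proportions are 0.0795455, 0.1477273, 0.5340909, 0.1704545, 0.0681818 (working shown to 7 dp, full precision carried).
D = 0.0795455² + 0.1477273² + 0.5340909² + 0.1704545² + 0.0681818² = 0.0063275 + 0.0218233 + 0.2852531 + 0.0290548 + 0.0046488 = 0.3471074.
So 1/D = 2.880952, i.e. 2.8810 to 4 decimal places.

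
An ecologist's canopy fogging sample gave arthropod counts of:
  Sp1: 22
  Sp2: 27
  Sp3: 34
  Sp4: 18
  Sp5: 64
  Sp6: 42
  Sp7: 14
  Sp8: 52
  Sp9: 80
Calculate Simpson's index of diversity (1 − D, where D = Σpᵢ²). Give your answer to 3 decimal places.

Total N = 22+27+34+18+64+42+14+52+80 = 353, so the proportions are 0.06232, 0.07649, 0.09632, 0.05099, 0.1813, 0.11898, 0.03966, 0.14731, 0.22663 (working shown to 5 dp, full precision carried).
D = 0.06232² + 0.07649² + 0.09632² + 0.05099² + 0.1813² + 0.11898² + 0.03966² + 0.14731² + 0.22663² = 0.00388 + 0.00585 + 0.00928 + 0.00260 + 0.03287 + 0.01416 + 0.00157 + 0.02170 + 0.05136 = 0.14327.
So 1 − D = 0.85673, i.e. 0.857 to 3 decimal places.

0.857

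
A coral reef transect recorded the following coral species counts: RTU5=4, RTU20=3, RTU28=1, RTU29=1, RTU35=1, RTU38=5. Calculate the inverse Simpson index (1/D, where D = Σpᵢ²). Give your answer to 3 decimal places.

4.245

Total N = 4+3+1+1+1+5 = 15, so the proportions are 0.2666667, 0.2, 0.0666667, 0.0666667, 0.0666667, 0.3333333 (working shown to 7 dp, full precision carried).
D = 0.2666667² + 0.2² + 0.0666667² + 0.0666667² + 0.0666667² + 0.3333333² = 0.0711111 + 0.0400000 + 0.0044444 + 0.0044444 + 0.0044444 + 0.1111111 = 0.2355556.
So 1/D = 4.24528, i.e. 4.245 to 3 decimal places.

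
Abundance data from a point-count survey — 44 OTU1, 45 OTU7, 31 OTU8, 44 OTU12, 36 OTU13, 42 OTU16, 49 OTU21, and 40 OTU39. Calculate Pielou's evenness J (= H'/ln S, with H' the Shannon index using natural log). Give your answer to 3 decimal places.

0.996

Total N = 44+45+31+44+36+42+49+40 = 331, so the proportions are 0.13293, 0.13595, 0.09366, 0.13293, 0.10876, 0.12689, 0.14804, 0.12085 (working shown to 5 dp, full precision carried).
H' = −Σ pᵢ ln pᵢ = −((-0.26824) + (-0.27129) + (-0.22179) + (-0.26824) + (-0.24130) + (-0.26195) + (-0.28279) + (-0.25538)) = 2.07098.
With S = 8 species, ln S = 2.07944, so J = 2.07098/2.07944 = 0.99593, i.e. 0.996 to 3 decimal places.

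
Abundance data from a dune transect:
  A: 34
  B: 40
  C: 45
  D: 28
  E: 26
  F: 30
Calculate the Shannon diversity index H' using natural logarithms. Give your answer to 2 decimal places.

Total N = 34+40+45+28+26+30 = 203, so the proportions are 0.1675, 0.197, 0.2217, 0.1379, 0.1281, 0.1478 (working shown to 4 dp, full precision carried).
Each pᵢ ln pᵢ term: 0.1675×(-1.7868)=-0.2993, 0.197×(-1.6243)=-0.3201, 0.2217×(-1.5065)=-0.3340, 0.1379×(-1.9810)=-0.2732, 0.1281×(-2.0551)=-0.2632, 0.1478×(-1.9120)=-0.2826.
Sum = -1.7723, so H' = 1.77.

1.77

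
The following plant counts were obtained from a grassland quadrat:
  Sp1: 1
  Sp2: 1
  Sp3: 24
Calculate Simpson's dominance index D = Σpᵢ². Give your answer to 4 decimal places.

0.8550

Total N = 1+1+24 = 26, so the proportions are 0.038462, 0.038462, 0.923077 (working shown to 6 dp, full precision carried).
D = 0.038462² + 0.038462² + 0.923077² = 0.001479 + 0.001479 + 0.852071 = 0.855030.
To 4 decimal places, D = 0.8550.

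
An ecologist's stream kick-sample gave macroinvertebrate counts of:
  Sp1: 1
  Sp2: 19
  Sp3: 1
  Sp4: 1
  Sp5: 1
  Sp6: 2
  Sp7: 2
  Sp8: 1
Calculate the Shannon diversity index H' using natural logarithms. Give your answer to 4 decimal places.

1.2352

Total N = 1+19+1+1+1+2+2+1 = 28, so the proportions are 0.035714, 0.678571, 0.035714, 0.035714, 0.035714, 0.071429, 0.071429, 0.035714 (working shown to 6 dp, full precision carried).
Each pᵢ ln pᵢ term: 0.035714×(-3.332205)=-0.119007, 0.678571×(-0.387766)=-0.263127, 0.035714×(-3.332205)=-0.119007, 0.035714×(-3.332205)=-0.119007, 0.035714×(-3.332205)=-0.119007, 0.071429×(-2.639057)=-0.188504, 0.071429×(-2.639057)=-0.188504, 0.035714×(-3.332205)=-0.119007.
Sum = -1.235171, so H' = 1.2352.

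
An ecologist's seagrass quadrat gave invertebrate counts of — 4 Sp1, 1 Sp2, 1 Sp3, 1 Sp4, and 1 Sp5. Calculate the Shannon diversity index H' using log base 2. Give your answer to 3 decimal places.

Total N = 4+1+1+1+1 = 8, so the proportions are 0.5, 0.125, 0.125, 0.125, 0.125 (working shown to 5 dp, full precision carried).
Each pᵢ log₂ pᵢ term: 0.5×(-1.00000)=-0.50000, 0.125×(-3.00000)=-0.37500, 0.125×(-3.00000)=-0.37500, 0.125×(-3.00000)=-0.37500, 0.125×(-3.00000)=-0.37500.
Sum = -2.00000, so H' = 2.000.

2.000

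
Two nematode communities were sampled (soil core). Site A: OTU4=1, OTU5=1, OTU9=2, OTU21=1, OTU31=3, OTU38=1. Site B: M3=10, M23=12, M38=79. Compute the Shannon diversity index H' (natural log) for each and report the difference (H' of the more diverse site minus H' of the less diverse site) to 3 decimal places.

Site A: N=9, proportions 0.11111, 0.11111, 0.22222, 0.11111, 0.33333, 0.11111, giving H' = 1.67699 (working shown to 5 dp, full precision carried).
Site B: N=101, proportions 0.09901, 0.11881, 0.78218, giving H' = 0.67422.
Difference = |1.67699 − 0.67422| = 1.00277, i.e. 1.003 to 3 decimal places.

1.003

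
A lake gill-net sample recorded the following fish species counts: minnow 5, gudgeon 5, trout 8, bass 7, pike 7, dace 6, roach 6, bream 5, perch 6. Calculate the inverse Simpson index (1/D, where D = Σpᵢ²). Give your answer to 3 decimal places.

8.768

Total N = 5+5+8+7+7+6+6+5+6 = 55, so the proportions are 0.0909091, 0.0909091, 0.1454545, 0.1272727, 0.1272727, 0.1090909, 0.1090909, 0.0909091, 0.1090909 (working shown to 7 dp, full precision carried).
D = 0.0909091² + 0.0909091² + 0.1454545² + 0.1272727² + 0.1272727² + 0.1090909² + 0.1090909² + 0.0909091² + 0.1090909² = 0.0082645 + 0.0082645 + 0.0211570 + 0.0161983 + 0.0161983 + 0.0119008 + 0.0119008 + 0.0082645 + 0.0119008 = 0.1140496.
So 1/D = 8.76812, i.e. 8.768 to 3 decimal places.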